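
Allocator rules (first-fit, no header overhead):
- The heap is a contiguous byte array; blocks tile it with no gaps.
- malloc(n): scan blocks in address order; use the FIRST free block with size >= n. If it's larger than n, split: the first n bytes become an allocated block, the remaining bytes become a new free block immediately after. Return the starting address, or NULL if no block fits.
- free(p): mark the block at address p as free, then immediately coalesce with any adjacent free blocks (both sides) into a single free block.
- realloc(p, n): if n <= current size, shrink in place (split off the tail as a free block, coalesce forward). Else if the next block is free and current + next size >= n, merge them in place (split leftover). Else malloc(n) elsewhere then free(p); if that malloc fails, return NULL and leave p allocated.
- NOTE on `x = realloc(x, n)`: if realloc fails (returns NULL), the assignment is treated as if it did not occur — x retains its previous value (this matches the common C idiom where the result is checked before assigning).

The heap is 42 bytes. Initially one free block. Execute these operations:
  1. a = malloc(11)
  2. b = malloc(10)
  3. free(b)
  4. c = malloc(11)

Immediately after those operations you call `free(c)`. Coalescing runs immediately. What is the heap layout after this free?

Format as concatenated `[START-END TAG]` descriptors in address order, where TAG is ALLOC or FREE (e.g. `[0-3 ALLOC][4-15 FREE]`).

Answer: [0-10 ALLOC][11-41 FREE]

Derivation:
Op 1: a = malloc(11) -> a = 0; heap: [0-10 ALLOC][11-41 FREE]
Op 2: b = malloc(10) -> b = 11; heap: [0-10 ALLOC][11-20 ALLOC][21-41 FREE]
Op 3: free(b) -> (freed b); heap: [0-10 ALLOC][11-41 FREE]
Op 4: c = malloc(11) -> c = 11; heap: [0-10 ALLOC][11-21 ALLOC][22-41 FREE]
free(c): c = 11 -> block [11-21 ALLOC]; mark free, coalesce with adjacent free neighbors -> [0-10 ALLOC][11-41 FREE]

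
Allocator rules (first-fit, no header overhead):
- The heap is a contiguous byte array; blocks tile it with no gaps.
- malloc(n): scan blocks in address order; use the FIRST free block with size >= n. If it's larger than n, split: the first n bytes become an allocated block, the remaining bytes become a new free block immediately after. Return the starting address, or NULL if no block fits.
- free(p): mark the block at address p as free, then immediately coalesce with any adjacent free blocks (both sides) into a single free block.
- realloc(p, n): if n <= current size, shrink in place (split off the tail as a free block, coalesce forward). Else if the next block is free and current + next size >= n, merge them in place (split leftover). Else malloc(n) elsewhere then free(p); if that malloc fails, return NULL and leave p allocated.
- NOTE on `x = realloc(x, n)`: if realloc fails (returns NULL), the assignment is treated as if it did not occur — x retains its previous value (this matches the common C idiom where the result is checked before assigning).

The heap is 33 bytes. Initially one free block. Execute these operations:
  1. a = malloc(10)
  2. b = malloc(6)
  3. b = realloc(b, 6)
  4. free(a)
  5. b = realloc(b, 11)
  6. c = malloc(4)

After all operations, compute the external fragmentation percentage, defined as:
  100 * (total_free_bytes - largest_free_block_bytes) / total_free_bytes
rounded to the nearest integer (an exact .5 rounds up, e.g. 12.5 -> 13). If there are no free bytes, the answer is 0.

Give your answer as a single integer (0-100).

Op 1: a = malloc(10) -> a = 0; heap: [0-9 ALLOC][10-32 FREE]
Op 2: b = malloc(6) -> b = 10; heap: [0-9 ALLOC][10-15 ALLOC][16-32 FREE]
Op 3: b = realloc(b, 6) -> b = 10; heap: [0-9 ALLOC][10-15 ALLOC][16-32 FREE]
Op 4: free(a) -> (freed a); heap: [0-9 FREE][10-15 ALLOC][16-32 FREE]
Op 5: b = realloc(b, 11) -> b = 10; heap: [0-9 FREE][10-20 ALLOC][21-32 FREE]
Op 6: c = malloc(4) -> c = 0; heap: [0-3 ALLOC][4-9 FREE][10-20 ALLOC][21-32 FREE]
Free blocks: [6 12] total_free=18 largest=12 -> 100*(18-12)/18 = 600/18 ≈ 33.333 -> rounds to 33

Answer: 33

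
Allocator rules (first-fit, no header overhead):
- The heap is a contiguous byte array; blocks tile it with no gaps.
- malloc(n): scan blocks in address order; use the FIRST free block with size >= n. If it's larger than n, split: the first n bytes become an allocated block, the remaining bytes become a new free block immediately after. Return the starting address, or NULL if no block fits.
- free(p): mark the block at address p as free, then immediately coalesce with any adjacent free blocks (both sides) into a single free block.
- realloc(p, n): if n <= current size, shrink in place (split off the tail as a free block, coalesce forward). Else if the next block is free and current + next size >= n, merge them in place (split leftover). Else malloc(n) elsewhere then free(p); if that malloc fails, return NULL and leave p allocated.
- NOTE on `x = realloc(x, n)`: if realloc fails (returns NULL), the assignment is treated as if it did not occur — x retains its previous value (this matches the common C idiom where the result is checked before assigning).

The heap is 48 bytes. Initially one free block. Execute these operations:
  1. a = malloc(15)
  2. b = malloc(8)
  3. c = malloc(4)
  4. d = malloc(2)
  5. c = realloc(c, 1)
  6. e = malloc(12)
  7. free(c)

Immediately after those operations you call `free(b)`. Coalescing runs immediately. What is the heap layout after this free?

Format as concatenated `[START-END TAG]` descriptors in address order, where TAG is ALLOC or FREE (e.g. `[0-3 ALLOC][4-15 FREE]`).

Answer: [0-14 ALLOC][15-26 FREE][27-28 ALLOC][29-40 ALLOC][41-47 FREE]

Derivation:
Op 1: a = malloc(15) -> a = 0; heap: [0-14 ALLOC][15-47 FREE]
Op 2: b = malloc(8) -> b = 15; heap: [0-14 ALLOC][15-22 ALLOC][23-47 FREE]
Op 3: c = malloc(4) -> c = 23; heap: [0-14 ALLOC][15-22 ALLOC][23-26 ALLOC][27-47 FREE]
Op 4: d = malloc(2) -> d = 27; heap: [0-14 ALLOC][15-22 ALLOC][23-26 ALLOC][27-28 ALLOC][29-47 FREE]
Op 5: c = realloc(c, 1) -> c = 23; heap: [0-14 ALLOC][15-22 ALLOC][23-23 ALLOC][24-26 FREE][27-28 ALLOC][29-47 FREE]
Op 6: e = malloc(12) -> e = 29; heap: [0-14 ALLOC][15-22 ALLOC][23-23 ALLOC][24-26 FREE][27-28 ALLOC][29-40 ALLOC][41-47 FREE]
Op 7: free(c) -> (freed c); heap: [0-14 ALLOC][15-22 ALLOC][23-26 FREE][27-28 ALLOC][29-40 ALLOC][41-47 FREE]
free(b): b = 15 -> block [15-22 ALLOC]; mark free, coalesce with adjacent free neighbors -> [0-14 ALLOC][15-26 FREE][27-28 ALLOC][29-40 ALLOC][41-47 FREE]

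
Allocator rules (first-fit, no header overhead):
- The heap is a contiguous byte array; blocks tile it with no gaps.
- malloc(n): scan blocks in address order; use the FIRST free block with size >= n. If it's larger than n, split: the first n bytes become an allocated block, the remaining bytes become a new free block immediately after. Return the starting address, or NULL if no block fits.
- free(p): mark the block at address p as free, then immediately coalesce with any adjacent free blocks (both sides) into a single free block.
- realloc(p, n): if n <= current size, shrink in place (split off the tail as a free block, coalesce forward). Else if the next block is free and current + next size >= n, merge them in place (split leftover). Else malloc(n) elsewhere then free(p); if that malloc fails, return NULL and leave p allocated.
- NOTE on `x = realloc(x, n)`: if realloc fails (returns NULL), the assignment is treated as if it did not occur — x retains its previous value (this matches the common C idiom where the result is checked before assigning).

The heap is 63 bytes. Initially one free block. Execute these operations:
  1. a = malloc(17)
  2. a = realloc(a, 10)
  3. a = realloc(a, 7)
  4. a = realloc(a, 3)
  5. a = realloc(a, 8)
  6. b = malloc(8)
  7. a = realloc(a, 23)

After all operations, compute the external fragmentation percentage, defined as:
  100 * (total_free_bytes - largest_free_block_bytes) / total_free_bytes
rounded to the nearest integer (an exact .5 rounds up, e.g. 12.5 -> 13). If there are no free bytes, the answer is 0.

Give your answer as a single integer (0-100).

Answer: 25

Derivation:
Op 1: a = malloc(17) -> a = 0; heap: [0-16 ALLOC][17-62 FREE]
Op 2: a = realloc(a, 10) -> a = 0; heap: [0-9 ALLOC][10-62 FREE]
Op 3: a = realloc(a, 7) -> a = 0; heap: [0-6 ALLOC][7-62 FREE]
Op 4: a = realloc(a, 3) -> a = 0; heap: [0-2 ALLOC][3-62 FREE]
Op 5: a = realloc(a, 8) -> a = 0; heap: [0-7 ALLOC][8-62 FREE]
Op 6: b = malloc(8) -> b = 8; heap: [0-7 ALLOC][8-15 ALLOC][16-62 FREE]
Op 7: a = realloc(a, 23) -> a = 16; heap: [0-7 FREE][8-15 ALLOC][16-38 ALLOC][39-62 FREE]
Free blocks: [8 24] total_free=32 largest=24 -> 100*(32-24)/32 = 800/32 = 25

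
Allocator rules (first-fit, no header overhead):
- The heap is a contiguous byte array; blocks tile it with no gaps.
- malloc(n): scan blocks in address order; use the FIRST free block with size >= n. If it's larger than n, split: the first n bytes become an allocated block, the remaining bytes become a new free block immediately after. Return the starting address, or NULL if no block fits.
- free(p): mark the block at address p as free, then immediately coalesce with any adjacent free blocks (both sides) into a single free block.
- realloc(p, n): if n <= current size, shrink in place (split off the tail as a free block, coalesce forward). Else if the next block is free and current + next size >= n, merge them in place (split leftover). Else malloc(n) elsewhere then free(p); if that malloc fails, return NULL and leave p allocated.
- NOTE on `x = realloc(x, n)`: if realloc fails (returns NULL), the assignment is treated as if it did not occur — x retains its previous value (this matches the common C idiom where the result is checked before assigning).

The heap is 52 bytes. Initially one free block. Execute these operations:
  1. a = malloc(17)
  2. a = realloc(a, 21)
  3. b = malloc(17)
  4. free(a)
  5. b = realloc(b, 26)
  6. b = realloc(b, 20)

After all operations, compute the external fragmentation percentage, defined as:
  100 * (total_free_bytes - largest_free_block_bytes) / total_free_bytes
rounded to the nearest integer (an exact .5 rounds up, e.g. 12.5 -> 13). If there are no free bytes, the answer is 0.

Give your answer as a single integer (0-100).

Answer: 34

Derivation:
Op 1: a = malloc(17) -> a = 0; heap: [0-16 ALLOC][17-51 FREE]
Op 2: a = realloc(a, 21) -> a = 0; heap: [0-20 ALLOC][21-51 FREE]
Op 3: b = malloc(17) -> b = 21; heap: [0-20 ALLOC][21-37 ALLOC][38-51 FREE]
Op 4: free(a) -> (freed a); heap: [0-20 FREE][21-37 ALLOC][38-51 FREE]
Op 5: b = realloc(b, 26) -> b = 21; heap: [0-20 FREE][21-46 ALLOC][47-51 FREE]
Op 6: b = realloc(b, 20) -> b = 21; heap: [0-20 FREE][21-40 ALLOC][41-51 FREE]
Free blocks: [21 11] total_free=32 largest=21 -> 100*(32-21)/32 = 1100/32 = 34.375 -> rounds to 34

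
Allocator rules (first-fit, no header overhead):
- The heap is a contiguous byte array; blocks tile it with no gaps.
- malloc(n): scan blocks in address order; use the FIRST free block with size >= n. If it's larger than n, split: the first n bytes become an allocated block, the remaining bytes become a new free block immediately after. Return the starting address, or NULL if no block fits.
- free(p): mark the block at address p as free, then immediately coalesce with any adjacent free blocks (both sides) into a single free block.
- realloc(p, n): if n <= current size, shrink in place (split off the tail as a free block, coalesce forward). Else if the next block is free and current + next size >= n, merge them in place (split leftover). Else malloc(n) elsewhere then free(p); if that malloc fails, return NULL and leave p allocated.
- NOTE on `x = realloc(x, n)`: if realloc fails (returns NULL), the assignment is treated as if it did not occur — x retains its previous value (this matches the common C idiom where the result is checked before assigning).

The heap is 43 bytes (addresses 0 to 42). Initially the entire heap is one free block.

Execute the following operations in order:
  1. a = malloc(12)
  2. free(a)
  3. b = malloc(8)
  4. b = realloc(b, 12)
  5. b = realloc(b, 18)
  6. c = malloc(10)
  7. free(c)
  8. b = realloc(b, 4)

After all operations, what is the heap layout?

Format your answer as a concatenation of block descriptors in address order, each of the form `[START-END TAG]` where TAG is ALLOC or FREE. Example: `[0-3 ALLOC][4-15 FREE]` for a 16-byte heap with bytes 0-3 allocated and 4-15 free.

Answer: [0-3 ALLOC][4-42 FREE]

Derivation:
Op 1: a = malloc(12) -> a = 0; heap: [0-11 ALLOC][12-42 FREE]
Op 2: free(a) -> (freed a); heap: [0-42 FREE]
Op 3: b = malloc(8) -> b = 0; heap: [0-7 ALLOC][8-42 FREE]
Op 4: b = realloc(b, 12) -> b = 0; heap: [0-11 ALLOC][12-42 FREE]
Op 5: b = realloc(b, 18) -> b = 0; heap: [0-17 ALLOC][18-42 FREE]
Op 6: c = malloc(10) -> c = 18; heap: [0-17 ALLOC][18-27 ALLOC][28-42 FREE]
Op 7: free(c) -> (freed c); heap: [0-17 ALLOC][18-42 FREE]
Op 8: b = realloc(b, 4) -> b = 0; heap: [0-3 ALLOC][4-42 FREE]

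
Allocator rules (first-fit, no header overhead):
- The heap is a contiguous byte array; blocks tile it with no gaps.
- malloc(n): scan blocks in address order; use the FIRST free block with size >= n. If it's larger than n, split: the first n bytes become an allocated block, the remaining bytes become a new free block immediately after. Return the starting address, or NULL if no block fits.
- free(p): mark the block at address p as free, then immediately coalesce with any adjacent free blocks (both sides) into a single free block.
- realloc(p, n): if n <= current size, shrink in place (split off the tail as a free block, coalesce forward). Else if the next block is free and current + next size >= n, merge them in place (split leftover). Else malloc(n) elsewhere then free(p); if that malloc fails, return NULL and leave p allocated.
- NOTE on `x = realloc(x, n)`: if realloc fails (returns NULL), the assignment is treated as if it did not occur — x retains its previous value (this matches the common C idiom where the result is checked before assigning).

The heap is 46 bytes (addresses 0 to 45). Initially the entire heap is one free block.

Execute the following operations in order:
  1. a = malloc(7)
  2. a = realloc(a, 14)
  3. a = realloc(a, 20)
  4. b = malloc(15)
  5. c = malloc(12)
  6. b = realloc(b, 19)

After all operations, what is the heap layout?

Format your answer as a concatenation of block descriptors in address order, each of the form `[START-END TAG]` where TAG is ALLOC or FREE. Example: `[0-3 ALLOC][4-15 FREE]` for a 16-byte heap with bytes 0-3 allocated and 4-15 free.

Op 1: a = malloc(7) -> a = 0; heap: [0-6 ALLOC][7-45 FREE]
Op 2: a = realloc(a, 14) -> a = 0; heap: [0-13 ALLOC][14-45 FREE]
Op 3: a = realloc(a, 20) -> a = 0; heap: [0-19 ALLOC][20-45 FREE]
Op 4: b = malloc(15) -> b = 20; heap: [0-19 ALLOC][20-34 ALLOC][35-45 FREE]
Op 5: c = malloc(12) -> c = NULL; heap: [0-19 ALLOC][20-34 ALLOC][35-45 FREE]
Op 6: b = realloc(b, 19) -> b = 20; heap: [0-19 ALLOC][20-38 ALLOC][39-45 FREE]

Answer: [0-19 ALLOC][20-38 ALLOC][39-45 FREE]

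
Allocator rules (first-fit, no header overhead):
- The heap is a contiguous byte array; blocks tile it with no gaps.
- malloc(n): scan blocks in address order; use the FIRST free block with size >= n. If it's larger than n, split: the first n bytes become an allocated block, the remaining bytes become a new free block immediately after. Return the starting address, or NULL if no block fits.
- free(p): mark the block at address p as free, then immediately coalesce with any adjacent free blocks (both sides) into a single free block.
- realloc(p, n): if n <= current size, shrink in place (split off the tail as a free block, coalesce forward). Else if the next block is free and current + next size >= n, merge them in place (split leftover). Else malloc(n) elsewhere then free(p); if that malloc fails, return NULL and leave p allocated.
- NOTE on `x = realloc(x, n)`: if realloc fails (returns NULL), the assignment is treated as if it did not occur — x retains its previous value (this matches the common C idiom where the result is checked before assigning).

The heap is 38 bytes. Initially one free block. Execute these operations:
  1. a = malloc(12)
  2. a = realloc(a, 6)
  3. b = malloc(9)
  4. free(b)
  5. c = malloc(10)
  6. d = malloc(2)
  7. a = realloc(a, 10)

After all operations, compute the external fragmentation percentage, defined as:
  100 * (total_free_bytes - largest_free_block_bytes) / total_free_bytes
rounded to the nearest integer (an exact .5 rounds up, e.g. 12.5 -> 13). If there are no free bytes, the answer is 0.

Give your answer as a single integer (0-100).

Answer: 38

Derivation:
Op 1: a = malloc(12) -> a = 0; heap: [0-11 ALLOC][12-37 FREE]
Op 2: a = realloc(a, 6) -> a = 0; heap: [0-5 ALLOC][6-37 FREE]
Op 3: b = malloc(9) -> b = 6; heap: [0-5 ALLOC][6-14 ALLOC][15-37 FREE]
Op 4: free(b) -> (freed b); heap: [0-5 ALLOC][6-37 FREE]
Op 5: c = malloc(10) -> c = 6; heap: [0-5 ALLOC][6-15 ALLOC][16-37 FREE]
Op 6: d = malloc(2) -> d = 16; heap: [0-5 ALLOC][6-15 ALLOC][16-17 ALLOC][18-37 FREE]
Op 7: a = realloc(a, 10) -> a = 18; heap: [0-5 FREE][6-15 ALLOC][16-17 ALLOC][18-27 ALLOC][28-37 FREE]
Free blocks: [6 10] total_free=16 largest=10 -> 100*(16-10)/16 = 600/16 = 37.5 -> rounds to 38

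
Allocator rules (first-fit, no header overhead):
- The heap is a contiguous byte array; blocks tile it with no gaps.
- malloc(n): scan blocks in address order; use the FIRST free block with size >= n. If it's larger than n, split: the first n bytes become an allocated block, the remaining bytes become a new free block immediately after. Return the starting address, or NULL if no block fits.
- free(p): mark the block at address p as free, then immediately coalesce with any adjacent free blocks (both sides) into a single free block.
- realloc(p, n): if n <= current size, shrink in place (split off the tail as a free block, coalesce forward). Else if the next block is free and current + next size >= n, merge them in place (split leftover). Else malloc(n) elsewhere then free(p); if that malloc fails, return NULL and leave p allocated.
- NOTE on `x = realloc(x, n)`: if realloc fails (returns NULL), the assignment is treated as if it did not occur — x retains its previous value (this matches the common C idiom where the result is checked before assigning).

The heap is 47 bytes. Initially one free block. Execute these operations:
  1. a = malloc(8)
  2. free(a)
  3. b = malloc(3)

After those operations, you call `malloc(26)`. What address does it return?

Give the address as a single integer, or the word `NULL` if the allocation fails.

Op 1: a = malloc(8) -> a = 0; heap: [0-7 ALLOC][8-46 FREE]
Op 2: free(a) -> (freed a); heap: [0-46 FREE]
Op 3: b = malloc(3) -> b = 0; heap: [0-2 ALLOC][3-46 FREE]
malloc(26): first-fit scan over [0-2 ALLOC][3-46 FREE] -> 3

Answer: 3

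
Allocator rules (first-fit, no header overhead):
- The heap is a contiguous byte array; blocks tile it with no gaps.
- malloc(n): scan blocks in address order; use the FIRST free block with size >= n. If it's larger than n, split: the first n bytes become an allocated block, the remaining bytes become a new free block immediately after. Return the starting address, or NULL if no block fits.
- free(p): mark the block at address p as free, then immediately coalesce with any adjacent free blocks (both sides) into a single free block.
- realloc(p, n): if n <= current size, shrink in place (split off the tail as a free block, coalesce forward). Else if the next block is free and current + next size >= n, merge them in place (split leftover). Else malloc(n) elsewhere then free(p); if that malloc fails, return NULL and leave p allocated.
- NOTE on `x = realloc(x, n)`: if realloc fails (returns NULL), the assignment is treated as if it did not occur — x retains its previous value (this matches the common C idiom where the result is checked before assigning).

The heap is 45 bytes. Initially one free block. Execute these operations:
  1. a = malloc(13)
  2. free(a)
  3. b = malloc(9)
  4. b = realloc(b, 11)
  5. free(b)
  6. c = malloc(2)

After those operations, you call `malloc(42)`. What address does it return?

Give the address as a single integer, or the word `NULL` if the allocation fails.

Answer: 2

Derivation:
Op 1: a = malloc(13) -> a = 0; heap: [0-12 ALLOC][13-44 FREE]
Op 2: free(a) -> (freed a); heap: [0-44 FREE]
Op 3: b = malloc(9) -> b = 0; heap: [0-8 ALLOC][9-44 FREE]
Op 4: b = realloc(b, 11) -> b = 0; heap: [0-10 ALLOC][11-44 FREE]
Op 5: free(b) -> (freed b); heap: [0-44 FREE]
Op 6: c = malloc(2) -> c = 0; heap: [0-1 ALLOC][2-44 FREE]
malloc(42): first-fit scan over [0-1 ALLOC][2-44 FREE] -> 2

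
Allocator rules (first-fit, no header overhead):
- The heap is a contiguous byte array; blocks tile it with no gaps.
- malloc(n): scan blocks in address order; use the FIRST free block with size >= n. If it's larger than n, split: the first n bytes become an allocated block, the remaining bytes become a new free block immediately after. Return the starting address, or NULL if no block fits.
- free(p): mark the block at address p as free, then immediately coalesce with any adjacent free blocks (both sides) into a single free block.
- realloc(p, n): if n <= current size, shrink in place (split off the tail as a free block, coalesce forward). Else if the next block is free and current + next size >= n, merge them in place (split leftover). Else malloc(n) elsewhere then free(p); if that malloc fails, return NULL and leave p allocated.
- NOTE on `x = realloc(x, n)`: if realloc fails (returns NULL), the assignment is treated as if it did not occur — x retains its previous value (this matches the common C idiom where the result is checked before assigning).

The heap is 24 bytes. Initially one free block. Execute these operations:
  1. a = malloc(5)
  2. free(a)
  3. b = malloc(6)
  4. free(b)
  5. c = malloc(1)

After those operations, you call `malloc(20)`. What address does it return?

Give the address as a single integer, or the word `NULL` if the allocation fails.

Answer: 1

Derivation:
Op 1: a = malloc(5) -> a = 0; heap: [0-4 ALLOC][5-23 FREE]
Op 2: free(a) -> (freed a); heap: [0-23 FREE]
Op 3: b = malloc(6) -> b = 0; heap: [0-5 ALLOC][6-23 FREE]
Op 4: free(b) -> (freed b); heap: [0-23 FREE]
Op 5: c = malloc(1) -> c = 0; heap: [0-0 ALLOC][1-23 FREE]
malloc(20): first-fit scan over [0-0 ALLOC][1-23 FREE] -> 1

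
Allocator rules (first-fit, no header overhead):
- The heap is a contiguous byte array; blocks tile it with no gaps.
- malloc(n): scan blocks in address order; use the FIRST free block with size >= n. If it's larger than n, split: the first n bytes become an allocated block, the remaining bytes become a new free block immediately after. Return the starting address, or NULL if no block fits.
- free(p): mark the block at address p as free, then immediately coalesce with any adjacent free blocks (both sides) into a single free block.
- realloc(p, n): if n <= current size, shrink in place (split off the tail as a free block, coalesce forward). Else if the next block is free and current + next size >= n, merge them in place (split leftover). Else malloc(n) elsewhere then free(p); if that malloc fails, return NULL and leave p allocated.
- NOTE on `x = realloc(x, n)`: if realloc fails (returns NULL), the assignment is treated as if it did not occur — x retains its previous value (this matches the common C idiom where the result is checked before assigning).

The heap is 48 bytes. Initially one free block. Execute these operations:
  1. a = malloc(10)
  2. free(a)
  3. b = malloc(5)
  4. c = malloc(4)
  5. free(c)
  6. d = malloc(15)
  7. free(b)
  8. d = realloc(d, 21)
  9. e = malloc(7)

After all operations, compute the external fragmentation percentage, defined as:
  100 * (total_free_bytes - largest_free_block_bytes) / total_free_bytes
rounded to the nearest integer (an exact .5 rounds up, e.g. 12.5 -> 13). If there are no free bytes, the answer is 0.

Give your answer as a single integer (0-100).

Op 1: a = malloc(10) -> a = 0; heap: [0-9 ALLOC][10-47 FREE]
Op 2: free(a) -> (freed a); heap: [0-47 FREE]
Op 3: b = malloc(5) -> b = 0; heap: [0-4 ALLOC][5-47 FREE]
Op 4: c = malloc(4) -> c = 5; heap: [0-4 ALLOC][5-8 ALLOC][9-47 FREE]
Op 5: free(c) -> (freed c); heap: [0-4 ALLOC][5-47 FREE]
Op 6: d = malloc(15) -> d = 5; heap: [0-4 ALLOC][5-19 ALLOC][20-47 FREE]
Op 7: free(b) -> (freed b); heap: [0-4 FREE][5-19 ALLOC][20-47 FREE]
Op 8: d = realloc(d, 21) -> d = 5; heap: [0-4 FREE][5-25 ALLOC][26-47 FREE]
Op 9: e = malloc(7) -> e = 26; heap: [0-4 FREE][5-25 ALLOC][26-32 ALLOC][33-47 FREE]
Free blocks: [5 15] total_free=20 largest=15 -> 100*(20-15)/20 = 500/20 = 25

Answer: 25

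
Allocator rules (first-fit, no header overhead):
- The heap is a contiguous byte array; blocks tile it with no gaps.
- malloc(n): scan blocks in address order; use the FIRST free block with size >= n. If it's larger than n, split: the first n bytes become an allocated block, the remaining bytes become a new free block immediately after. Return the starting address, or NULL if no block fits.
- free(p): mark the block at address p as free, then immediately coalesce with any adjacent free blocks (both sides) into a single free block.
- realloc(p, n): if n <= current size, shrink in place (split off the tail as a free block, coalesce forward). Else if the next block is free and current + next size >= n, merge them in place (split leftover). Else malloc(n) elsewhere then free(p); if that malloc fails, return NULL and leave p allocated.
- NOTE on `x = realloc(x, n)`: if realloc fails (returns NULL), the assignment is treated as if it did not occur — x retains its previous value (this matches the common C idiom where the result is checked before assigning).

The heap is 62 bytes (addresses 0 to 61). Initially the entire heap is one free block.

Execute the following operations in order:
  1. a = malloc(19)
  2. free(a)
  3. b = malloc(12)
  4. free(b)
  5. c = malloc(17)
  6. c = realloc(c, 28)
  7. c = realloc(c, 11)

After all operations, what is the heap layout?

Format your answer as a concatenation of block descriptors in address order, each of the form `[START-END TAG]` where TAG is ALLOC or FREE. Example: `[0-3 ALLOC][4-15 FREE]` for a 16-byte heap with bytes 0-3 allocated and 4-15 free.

Op 1: a = malloc(19) -> a = 0; heap: [0-18 ALLOC][19-61 FREE]
Op 2: free(a) -> (freed a); heap: [0-61 FREE]
Op 3: b = malloc(12) -> b = 0; heap: [0-11 ALLOC][12-61 FREE]
Op 4: free(b) -> (freed b); heap: [0-61 FREE]
Op 5: c = malloc(17) -> c = 0; heap: [0-16 ALLOC][17-61 FREE]
Op 6: c = realloc(c, 28) -> c = 0; heap: [0-27 ALLOC][28-61 FREE]
Op 7: c = realloc(c, 11) -> c = 0; heap: [0-10 ALLOC][11-61 FREE]

Answer: [0-10 ALLOC][11-61 FREE]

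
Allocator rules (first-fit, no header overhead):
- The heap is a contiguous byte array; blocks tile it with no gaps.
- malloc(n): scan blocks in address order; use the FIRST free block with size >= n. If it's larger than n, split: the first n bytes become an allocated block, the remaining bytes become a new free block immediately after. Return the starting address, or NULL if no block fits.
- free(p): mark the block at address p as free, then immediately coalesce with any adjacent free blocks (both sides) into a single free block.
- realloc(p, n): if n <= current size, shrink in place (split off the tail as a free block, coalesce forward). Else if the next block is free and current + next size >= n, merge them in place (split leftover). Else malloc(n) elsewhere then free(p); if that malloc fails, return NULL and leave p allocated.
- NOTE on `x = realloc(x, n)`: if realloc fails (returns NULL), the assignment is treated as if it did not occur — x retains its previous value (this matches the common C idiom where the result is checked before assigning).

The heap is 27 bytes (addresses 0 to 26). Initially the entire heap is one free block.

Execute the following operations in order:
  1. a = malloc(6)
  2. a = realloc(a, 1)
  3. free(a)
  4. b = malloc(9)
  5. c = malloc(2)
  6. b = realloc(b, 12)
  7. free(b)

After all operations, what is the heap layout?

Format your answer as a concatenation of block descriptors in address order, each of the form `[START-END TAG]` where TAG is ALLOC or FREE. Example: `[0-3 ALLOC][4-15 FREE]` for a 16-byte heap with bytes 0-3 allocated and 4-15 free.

Answer: [0-8 FREE][9-10 ALLOC][11-26 FREE]

Derivation:
Op 1: a = malloc(6) -> a = 0; heap: [0-5 ALLOC][6-26 FREE]
Op 2: a = realloc(a, 1) -> a = 0; heap: [0-0 ALLOC][1-26 FREE]
Op 3: free(a) -> (freed a); heap: [0-26 FREE]
Op 4: b = malloc(9) -> b = 0; heap: [0-8 ALLOC][9-26 FREE]
Op 5: c = malloc(2) -> c = 9; heap: [0-8 ALLOC][9-10 ALLOC][11-26 FREE]
Op 6: b = realloc(b, 12) -> b = 11; heap: [0-8 FREE][9-10 ALLOC][11-22 ALLOC][23-26 FREE]
Op 7: free(b) -> (freed b); heap: [0-8 FREE][9-10 ALLOC][11-26 FREE]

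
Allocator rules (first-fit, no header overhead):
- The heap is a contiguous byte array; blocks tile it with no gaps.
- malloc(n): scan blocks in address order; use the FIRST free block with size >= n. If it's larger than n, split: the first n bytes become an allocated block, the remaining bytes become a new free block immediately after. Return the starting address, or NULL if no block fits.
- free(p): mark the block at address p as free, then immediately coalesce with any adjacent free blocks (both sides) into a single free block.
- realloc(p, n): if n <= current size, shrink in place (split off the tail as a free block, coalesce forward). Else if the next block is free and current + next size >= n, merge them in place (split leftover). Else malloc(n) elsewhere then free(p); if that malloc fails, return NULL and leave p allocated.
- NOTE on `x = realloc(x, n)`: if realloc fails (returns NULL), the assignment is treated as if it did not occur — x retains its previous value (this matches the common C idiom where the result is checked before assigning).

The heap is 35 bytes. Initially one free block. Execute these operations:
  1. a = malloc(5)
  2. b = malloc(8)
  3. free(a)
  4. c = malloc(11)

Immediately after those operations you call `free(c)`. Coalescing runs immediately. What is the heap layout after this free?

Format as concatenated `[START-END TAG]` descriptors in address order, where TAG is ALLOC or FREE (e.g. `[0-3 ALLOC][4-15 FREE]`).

Answer: [0-4 FREE][5-12 ALLOC][13-34 FREE]

Derivation:
Op 1: a = malloc(5) -> a = 0; heap: [0-4 ALLOC][5-34 FREE]
Op 2: b = malloc(8) -> b = 5; heap: [0-4 ALLOC][5-12 ALLOC][13-34 FREE]
Op 3: free(a) -> (freed a); heap: [0-4 FREE][5-12 ALLOC][13-34 FREE]
Op 4: c = malloc(11) -> c = 13; heap: [0-4 FREE][5-12 ALLOC][13-23 ALLOC][24-34 FREE]
free(c): c = 13 -> block [13-23 ALLOC]; mark free, coalesce with adjacent free neighbors -> [0-4 FREE][5-12 ALLOC][13-34 FREE]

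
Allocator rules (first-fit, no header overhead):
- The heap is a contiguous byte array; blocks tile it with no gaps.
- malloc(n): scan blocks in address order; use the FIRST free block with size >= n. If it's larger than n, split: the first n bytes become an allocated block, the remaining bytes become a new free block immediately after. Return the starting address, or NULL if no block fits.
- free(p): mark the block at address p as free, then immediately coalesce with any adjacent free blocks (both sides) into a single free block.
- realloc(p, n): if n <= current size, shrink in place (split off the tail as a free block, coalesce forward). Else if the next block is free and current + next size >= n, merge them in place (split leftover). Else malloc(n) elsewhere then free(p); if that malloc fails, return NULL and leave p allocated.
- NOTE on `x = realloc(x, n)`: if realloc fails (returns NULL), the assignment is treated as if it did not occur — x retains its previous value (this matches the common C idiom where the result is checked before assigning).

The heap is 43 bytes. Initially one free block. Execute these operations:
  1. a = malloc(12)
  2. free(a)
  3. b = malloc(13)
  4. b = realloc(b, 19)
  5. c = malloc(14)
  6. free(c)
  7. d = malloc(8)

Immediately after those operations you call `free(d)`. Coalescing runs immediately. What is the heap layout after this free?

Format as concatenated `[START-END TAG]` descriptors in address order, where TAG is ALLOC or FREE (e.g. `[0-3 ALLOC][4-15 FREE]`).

Answer: [0-18 ALLOC][19-42 FREE]

Derivation:
Op 1: a = malloc(12) -> a = 0; heap: [0-11 ALLOC][12-42 FREE]
Op 2: free(a) -> (freed a); heap: [0-42 FREE]
Op 3: b = malloc(13) -> b = 0; heap: [0-12 ALLOC][13-42 FREE]
Op 4: b = realloc(b, 19) -> b = 0; heap: [0-18 ALLOC][19-42 FREE]
Op 5: c = malloc(14) -> c = 19; heap: [0-18 ALLOC][19-32 ALLOC][33-42 FREE]
Op 6: free(c) -> (freed c); heap: [0-18 ALLOC][19-42 FREE]
Op 7: d = malloc(8) -> d = 19; heap: [0-18 ALLOC][19-26 ALLOC][27-42 FREE]
free(d): d = 19 -> block [19-26 ALLOC]; mark free, coalesce with adjacent free neighbors -> [0-18 ALLOC][19-42 FREE]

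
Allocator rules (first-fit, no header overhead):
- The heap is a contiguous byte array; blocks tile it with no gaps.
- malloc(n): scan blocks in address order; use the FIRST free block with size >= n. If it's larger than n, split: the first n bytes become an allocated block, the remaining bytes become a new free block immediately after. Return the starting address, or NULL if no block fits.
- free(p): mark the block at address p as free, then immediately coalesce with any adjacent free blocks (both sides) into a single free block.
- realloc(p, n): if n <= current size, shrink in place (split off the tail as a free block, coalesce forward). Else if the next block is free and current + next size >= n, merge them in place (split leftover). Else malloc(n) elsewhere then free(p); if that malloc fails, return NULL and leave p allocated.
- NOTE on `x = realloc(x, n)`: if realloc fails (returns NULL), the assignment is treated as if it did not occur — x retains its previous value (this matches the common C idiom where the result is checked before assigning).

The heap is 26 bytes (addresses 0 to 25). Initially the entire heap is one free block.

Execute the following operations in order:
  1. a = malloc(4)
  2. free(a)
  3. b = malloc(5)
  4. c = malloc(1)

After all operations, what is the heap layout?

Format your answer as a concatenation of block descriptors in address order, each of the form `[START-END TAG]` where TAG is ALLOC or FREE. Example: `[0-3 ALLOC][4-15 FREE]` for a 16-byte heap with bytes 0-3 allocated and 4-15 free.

Op 1: a = malloc(4) -> a = 0; heap: [0-3 ALLOC][4-25 FREE]
Op 2: free(a) -> (freed a); heap: [0-25 FREE]
Op 3: b = malloc(5) -> b = 0; heap: [0-4 ALLOC][5-25 FREE]
Op 4: c = malloc(1) -> c = 5; heap: [0-4 ALLOC][5-5 ALLOC][6-25 FREE]

Answer: [0-4 ALLOC][5-5 ALLOC][6-25 FREE]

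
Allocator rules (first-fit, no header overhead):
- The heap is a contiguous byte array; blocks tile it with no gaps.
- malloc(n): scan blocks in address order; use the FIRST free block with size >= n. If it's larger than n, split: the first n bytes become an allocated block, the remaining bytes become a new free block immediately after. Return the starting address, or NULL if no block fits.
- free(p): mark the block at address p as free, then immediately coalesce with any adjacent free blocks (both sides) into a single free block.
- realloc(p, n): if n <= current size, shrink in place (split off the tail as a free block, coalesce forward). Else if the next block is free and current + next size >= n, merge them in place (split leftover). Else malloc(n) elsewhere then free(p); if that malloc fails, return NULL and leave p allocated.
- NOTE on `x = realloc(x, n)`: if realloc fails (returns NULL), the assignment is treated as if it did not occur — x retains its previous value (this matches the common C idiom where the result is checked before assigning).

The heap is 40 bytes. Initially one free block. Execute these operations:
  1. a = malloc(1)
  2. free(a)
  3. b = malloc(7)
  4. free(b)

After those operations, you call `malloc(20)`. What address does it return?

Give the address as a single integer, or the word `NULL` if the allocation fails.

Op 1: a = malloc(1) -> a = 0; heap: [0-0 ALLOC][1-39 FREE]
Op 2: free(a) -> (freed a); heap: [0-39 FREE]
Op 3: b = malloc(7) -> b = 0; heap: [0-6 ALLOC][7-39 FREE]
Op 4: free(b) -> (freed b); heap: [0-39 FREE]
malloc(20): first-fit scan over [0-39 FREE] -> 0

Answer: 0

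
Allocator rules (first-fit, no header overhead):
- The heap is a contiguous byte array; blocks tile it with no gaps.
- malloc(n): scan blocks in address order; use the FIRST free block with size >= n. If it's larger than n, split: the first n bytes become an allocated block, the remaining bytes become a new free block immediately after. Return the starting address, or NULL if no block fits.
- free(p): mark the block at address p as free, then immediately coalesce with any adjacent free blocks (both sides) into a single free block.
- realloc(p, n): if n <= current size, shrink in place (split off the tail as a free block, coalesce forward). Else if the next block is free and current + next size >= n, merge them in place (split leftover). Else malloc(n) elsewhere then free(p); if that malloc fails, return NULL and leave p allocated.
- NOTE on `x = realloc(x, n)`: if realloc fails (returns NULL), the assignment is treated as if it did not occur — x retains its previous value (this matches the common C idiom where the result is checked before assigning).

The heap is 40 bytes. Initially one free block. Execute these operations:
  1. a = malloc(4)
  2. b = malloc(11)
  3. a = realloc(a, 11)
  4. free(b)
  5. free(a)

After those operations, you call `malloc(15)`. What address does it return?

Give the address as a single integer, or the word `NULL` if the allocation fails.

Answer: 0

Derivation:
Op 1: a = malloc(4) -> a = 0; heap: [0-3 ALLOC][4-39 FREE]
Op 2: b = malloc(11) -> b = 4; heap: [0-3 ALLOC][4-14 ALLOC][15-39 FREE]
Op 3: a = realloc(a, 11) -> a = 15; heap: [0-3 FREE][4-14 ALLOC][15-25 ALLOC][26-39 FREE]
Op 4: free(b) -> (freed b); heap: [0-14 FREE][15-25 ALLOC][26-39 FREE]
Op 5: free(a) -> (freed a); heap: [0-39 FREE]
malloc(15): first-fit scan over [0-39 FREE] -> 0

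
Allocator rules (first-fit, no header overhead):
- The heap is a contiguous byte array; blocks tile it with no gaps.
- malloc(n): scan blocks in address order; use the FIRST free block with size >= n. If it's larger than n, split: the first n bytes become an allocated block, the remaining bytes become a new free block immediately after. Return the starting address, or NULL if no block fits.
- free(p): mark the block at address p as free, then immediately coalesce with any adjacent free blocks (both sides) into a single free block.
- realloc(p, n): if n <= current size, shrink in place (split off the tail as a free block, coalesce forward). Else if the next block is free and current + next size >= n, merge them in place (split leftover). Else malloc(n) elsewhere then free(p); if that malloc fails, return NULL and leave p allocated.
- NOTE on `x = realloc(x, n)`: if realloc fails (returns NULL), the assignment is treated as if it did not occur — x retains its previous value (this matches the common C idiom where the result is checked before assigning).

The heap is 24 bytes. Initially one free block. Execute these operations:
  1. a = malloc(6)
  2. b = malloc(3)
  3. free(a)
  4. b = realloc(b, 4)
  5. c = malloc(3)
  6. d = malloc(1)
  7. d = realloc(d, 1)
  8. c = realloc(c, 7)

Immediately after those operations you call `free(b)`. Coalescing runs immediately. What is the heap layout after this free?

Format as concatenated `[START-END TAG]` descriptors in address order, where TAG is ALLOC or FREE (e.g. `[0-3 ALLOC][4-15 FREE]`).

Answer: [0-2 FREE][3-3 ALLOC][4-9 FREE][10-16 ALLOC][17-23 FREE]

Derivation:
Op 1: a = malloc(6) -> a = 0; heap: [0-5 ALLOC][6-23 FREE]
Op 2: b = malloc(3) -> b = 6; heap: [0-5 ALLOC][6-8 ALLOC][9-23 FREE]
Op 3: free(a) -> (freed a); heap: [0-5 FREE][6-8 ALLOC][9-23 FREE]
Op 4: b = realloc(b, 4) -> b = 6; heap: [0-5 FREE][6-9 ALLOC][10-23 FREE]
Op 5: c = malloc(3) -> c = 0; heap: [0-2 ALLOC][3-5 FREE][6-9 ALLOC][10-23 FREE]
Op 6: d = malloc(1) -> d = 3; heap: [0-2 ALLOC][3-3 ALLOC][4-5 FREE][6-9 ALLOC][10-23 FREE]
Op 7: d = realloc(d, 1) -> d = 3; heap: [0-2 ALLOC][3-3 ALLOC][4-5 FREE][6-9 ALLOC][10-23 FREE]
Op 8: c = realloc(c, 7) -> c = 10; heap: [0-2 FREE][3-3 ALLOC][4-5 FREE][6-9 ALLOC][10-16 ALLOC][17-23 FREE]
free(b): b = 6 -> block [6-9 ALLOC]; mark free, coalesce with adjacent free neighbors -> [0-2 FREE][3-3 ALLOC][4-9 FREE][10-16 ALLOC][17-23 FREE]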